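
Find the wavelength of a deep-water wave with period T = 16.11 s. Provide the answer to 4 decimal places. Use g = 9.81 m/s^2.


L0 = g * T^2 / (2 * pi)
L0 = 9.81 * 16.11^2 / (2 * pi)
L0 = 9.81 * 259.5321 / 6.28319
L0 = 2546.0099 / 6.28319
L0 = 405.2101 m

405.2101


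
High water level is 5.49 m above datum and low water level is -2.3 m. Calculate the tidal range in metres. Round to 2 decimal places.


Tidal range = High water - Low water
Tidal range = 5.49 - (-2.3)
Tidal range = 7.79 m

7.79


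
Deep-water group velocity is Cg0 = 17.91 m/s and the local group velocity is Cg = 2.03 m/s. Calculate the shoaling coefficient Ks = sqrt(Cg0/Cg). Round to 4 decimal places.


Ks = sqrt(Cg0 / Cg)
Ks = sqrt(17.91 / 2.03)
Ks = sqrt(8.8227)
Ks = 2.9703

2.9703


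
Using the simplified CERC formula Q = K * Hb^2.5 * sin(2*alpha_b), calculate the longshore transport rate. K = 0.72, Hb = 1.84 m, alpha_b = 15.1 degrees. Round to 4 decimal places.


Q = K * Hb^2.5 * sin(2 * alpha_b)
Hb^2.5 = 1.84^2.5 = 4.592451
sin(2 * 15.1) = sin(30.2) = 0.503020
Q = 0.72 * 4.592451 * 0.503020
Q = 1.6633 m^3/s

1.6633


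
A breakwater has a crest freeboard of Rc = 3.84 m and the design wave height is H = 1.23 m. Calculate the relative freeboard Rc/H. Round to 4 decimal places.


Relative freeboard = Rc / H
= 3.84 / 1.23
= 3.1220

3.1220


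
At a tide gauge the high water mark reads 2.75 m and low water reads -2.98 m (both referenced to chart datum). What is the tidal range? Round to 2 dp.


Tidal range = High water - Low water
Tidal range = 2.75 - (-2.98)
Tidal range = 5.73 m

5.73


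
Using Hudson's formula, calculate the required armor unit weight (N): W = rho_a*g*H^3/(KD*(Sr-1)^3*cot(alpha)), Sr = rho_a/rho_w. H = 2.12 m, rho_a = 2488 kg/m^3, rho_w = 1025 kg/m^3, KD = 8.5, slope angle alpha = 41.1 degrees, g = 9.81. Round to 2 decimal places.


Sr = rho_a / rho_w = 2488 / 1025 = 2.427317
(Sr - 1) = 1.427317
(Sr - 1)^3 = 2.907779
cot(41.1) = 1 / tan(41.1) = 1 / 0.872356 = 1.146322
Numerator = 2488 * 9.81 * 2.12^3 = 232555.6880
Denominator = 8.5 * 2.907779 * 1.146322 = 28.332621
W = 232555.6880 / 28.332621
W = 8208.05 N

8208.05


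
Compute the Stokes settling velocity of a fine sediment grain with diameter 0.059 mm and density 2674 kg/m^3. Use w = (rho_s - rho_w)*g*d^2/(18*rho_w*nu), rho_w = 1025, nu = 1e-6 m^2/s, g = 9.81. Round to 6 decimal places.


w = (rho_s - rho_w) * g * d^2 / (18 * rho_w * nu)
d = 0.059 mm = 0.000059 m
rho_s - rho_w = 2674 - 1025 = 1649
Numerator = 1649 * 9.81 * (0.000059)^2 = 0.000056311058
Denominator = 18 * 1025 * 1e-6 = 0.018450
w = 0.003052 m/s

0.003052


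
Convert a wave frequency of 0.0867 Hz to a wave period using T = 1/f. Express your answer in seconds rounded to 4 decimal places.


T = 1 / f
T = 1 / 0.0867
T = 11.5340 s

11.5340


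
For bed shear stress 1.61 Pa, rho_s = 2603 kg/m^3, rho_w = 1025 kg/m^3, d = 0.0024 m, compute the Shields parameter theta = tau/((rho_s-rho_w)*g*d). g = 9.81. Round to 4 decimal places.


theta = tau / ((rho_s - rho_w) * g * d)
rho_s - rho_w = 2603 - 1025 = 1578
Denominator = 1578 * 9.81 * 0.0024 = 37.152432
theta = 1.61 / 37.152432
theta = 0.0433

0.0433


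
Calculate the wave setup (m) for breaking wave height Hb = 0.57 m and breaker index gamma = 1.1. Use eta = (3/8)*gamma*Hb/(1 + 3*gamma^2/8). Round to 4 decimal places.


eta = (3/8) * gamma * Hb / (1 + 3*gamma^2/8)
Numerator = (3/8) * 1.1 * 0.57 = 0.235125
Denominator = 1 + 3*1.1^2/8 = 1 + 0.453750 = 1.453750
eta = 0.235125 / 1.453750
eta = 0.1617 m

0.1617


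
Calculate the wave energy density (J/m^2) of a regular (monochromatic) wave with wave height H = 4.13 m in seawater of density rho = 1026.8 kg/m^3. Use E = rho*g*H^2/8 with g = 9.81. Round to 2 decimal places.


E = (1/8) * rho * g * H^2
E = (1/8) * 1026.8 * 9.81 * 4.13^2
E = 0.125 * 1026.8 * 9.81 * 17.0569
E = 21476.57 J/m^2

21476.57


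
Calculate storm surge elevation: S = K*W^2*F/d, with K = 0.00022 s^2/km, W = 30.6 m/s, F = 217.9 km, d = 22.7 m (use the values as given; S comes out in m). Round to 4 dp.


S = K * W^2 * F / d
W^2 = 30.6^2 = 936.36
S = 0.00022 * 936.36 * 217.9 / 22.7
Numerator = 0.00022 * 936.36 * 217.9 = 44.887226
S = 44.887226 / 22.7 = 1.9774 m

1.9774


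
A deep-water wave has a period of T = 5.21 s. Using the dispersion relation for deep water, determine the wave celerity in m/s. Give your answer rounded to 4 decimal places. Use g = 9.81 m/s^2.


We use the deep-water celerity formula:
C = g * T / (2 * pi)
C = 9.81 * 5.21 / (2 * 3.14159...)
C = 51.110100 / 6.283185
C = 8.1344 m/s

8.1344


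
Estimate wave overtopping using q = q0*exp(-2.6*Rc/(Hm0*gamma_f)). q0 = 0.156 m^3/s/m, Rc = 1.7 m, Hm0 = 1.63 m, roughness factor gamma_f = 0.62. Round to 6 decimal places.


q = q0 * exp(-2.6 * Rc / (Hm0 * gamma_f))
Exponent = -2.6 * 1.7 / (1.63 * 0.62)
= -2.6 * 1.7 / 1.0106
= -4.373639
exp(-4.373639) = 0.012605
q = 0.156 * 0.012605
q = 0.001966 m^3/s/m

0.001966


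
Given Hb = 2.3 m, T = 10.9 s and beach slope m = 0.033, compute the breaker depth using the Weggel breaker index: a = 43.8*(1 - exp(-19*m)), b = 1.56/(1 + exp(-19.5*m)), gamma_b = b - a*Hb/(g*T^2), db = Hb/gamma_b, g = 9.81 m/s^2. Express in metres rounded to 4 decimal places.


a = 43.8 * (1 - exp(-19 * m))
exp(-19 * 0.033) = exp(-0.6270) = 0.534192
a = 43.8 * (1 - 0.534192) = 20.402391
b = 1.56 / (1 + exp(-19.5 * m))
exp(-19.5 * 0.033) = exp(-0.6435) = 0.525450
b = 1.56 / (1 + 0.525450) = 1.022649
Hb / (g * T^2) = 2.3 / (9.81 * 10.9^2) = 2.3 / 1165.5261 = 0.00197336
gamma_b = b - a * Hb/(g*T^2) = 1.022649 - 20.402391 * 0.00197336 = 0.982388
db = Hb / gamma_b = 2.3 / 0.982388
db = 2.3412 m

2.3412


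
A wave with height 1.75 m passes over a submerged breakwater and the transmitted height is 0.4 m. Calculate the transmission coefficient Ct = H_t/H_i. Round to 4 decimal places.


Ct = H_t / H_i
Ct = 0.4 / 1.75
Ct = 0.2286

0.2286


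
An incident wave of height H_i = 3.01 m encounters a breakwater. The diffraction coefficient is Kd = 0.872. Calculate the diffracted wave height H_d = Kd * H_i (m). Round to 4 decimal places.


H_d = Kd * H_i
H_d = 0.872 * 3.01
H_d = 2.6247 m

2.6247


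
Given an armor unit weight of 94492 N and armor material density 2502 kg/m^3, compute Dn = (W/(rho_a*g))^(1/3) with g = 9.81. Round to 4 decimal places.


V = W / (rho_a * g)
V = 94492 / (2502 * 9.81)
V = 94492 / 24544.62
V = 3.849805 m^3
Dn = V^(1/3) = 3.849805^(1/3)
Dn = 1.5673 m

1.5673


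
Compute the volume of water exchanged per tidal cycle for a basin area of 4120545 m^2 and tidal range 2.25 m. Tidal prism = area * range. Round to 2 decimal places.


Tidal prism = Area * Tidal range
P = 4120545 * 2.25
P = 9271226.25 m^3

9271226.25


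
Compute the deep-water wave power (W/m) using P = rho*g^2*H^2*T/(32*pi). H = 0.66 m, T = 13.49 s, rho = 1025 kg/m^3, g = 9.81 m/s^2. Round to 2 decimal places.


P = rho * g^2 * H^2 * T / (32 * pi)
P = 1025 * 9.81^2 * 0.66^2 * 13.49 / (32 * pi)
P = 1025 * 96.2361 * 0.4356 * 13.49 / 100.53096
P = 5765.83 W/m

5765.83


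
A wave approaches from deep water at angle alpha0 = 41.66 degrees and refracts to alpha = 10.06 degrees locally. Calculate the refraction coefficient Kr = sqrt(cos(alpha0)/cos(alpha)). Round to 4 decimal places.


Kr = sqrt(cos(alpha0) / cos(alpha))
cos(41.66) = 0.747102
cos(10.06) = 0.984625
Kr = sqrt(0.747102 / 0.984625)
Kr = sqrt(0.758768)
Kr = 0.8711

0.8711


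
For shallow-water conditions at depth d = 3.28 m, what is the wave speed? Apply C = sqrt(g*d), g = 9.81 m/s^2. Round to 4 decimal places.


Using the shallow-water approximation:
C = sqrt(g * d) = sqrt(9.81 * 3.28)
C = sqrt(32.1768)
C = 5.6725 m/s

5.6725


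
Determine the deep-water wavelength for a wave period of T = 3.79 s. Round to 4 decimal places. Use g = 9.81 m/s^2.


L0 = g * T^2 / (2 * pi)
L0 = 9.81 * 3.79^2 / (2 * pi)
L0 = 9.81 * 14.3641 / 6.28319
L0 = 140.9118 / 6.28319
L0 = 22.4268 m

22.4268


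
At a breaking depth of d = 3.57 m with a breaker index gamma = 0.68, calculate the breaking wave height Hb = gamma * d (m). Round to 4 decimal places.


Hb = gamma * d
Hb = 0.68 * 3.57
Hb = 2.4276 m

2.4276


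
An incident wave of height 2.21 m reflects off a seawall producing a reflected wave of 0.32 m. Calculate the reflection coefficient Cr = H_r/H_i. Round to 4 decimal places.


Cr = H_r / H_i
Cr = 0.32 / 2.21
Cr = 0.1448

0.1448


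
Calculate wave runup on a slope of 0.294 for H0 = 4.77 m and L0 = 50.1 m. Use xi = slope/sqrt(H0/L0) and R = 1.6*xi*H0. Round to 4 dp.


xi = slope / sqrt(H0/L0)
H0/L0 = 4.77/50.1 = 0.095210
sqrt(0.095210) = 0.308560
xi = 0.294 / 0.308560 = 0.952812
R = 1.6 * xi * H0 = 1.6 * 0.952812 * 4.77
R = 7.2719 m

7.2719


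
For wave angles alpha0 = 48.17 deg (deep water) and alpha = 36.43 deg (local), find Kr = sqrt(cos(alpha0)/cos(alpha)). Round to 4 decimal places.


Kr = sqrt(cos(alpha0) / cos(alpha))
cos(48.17) = 0.666923
cos(36.43) = 0.804583
Kr = sqrt(0.666923 / 0.804583)
Kr = sqrt(0.828905)
Kr = 0.9104

0.9104


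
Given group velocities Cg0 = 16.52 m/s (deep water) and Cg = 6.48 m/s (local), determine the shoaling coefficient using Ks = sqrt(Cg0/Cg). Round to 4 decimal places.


Ks = sqrt(Cg0 / Cg)
Ks = sqrt(16.52 / 6.48)
Ks = sqrt(2.5494)
Ks = 1.5967

1.5967


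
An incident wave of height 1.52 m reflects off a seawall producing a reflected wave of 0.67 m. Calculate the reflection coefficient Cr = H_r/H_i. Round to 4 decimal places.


Cr = H_r / H_i
Cr = 0.67 / 1.52
Cr = 0.4408

0.4408


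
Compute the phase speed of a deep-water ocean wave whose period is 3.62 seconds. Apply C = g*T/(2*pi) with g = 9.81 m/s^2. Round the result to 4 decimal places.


We use the deep-water celerity formula:
C = g * T / (2 * pi)
C = 9.81 * 3.62 / (2 * 3.14159...)
C = 35.512200 / 6.283185
C = 5.6519 m/s

5.6519


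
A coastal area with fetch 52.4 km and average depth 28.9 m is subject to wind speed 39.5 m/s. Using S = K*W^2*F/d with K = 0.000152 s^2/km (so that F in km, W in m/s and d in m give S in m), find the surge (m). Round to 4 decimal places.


S = K * W^2 * F / d
W^2 = 39.5^2 = 1560.25
S = 0.000152 * 1560.25 * 52.4 / 28.9
Numerator = 0.000152 * 1560.25 * 52.4 = 12.427079
S = 12.427079 / 28.9 = 0.4300 m

0.4300


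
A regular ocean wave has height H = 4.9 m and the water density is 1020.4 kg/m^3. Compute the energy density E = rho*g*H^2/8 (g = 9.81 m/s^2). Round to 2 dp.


E = (1/8) * rho * g * H^2
E = (1/8) * 1020.4 * 9.81 * 4.9^2
E = 0.125 * 1020.4 * 9.81 * 24.0100
E = 30042.88 J/m^2

30042.88


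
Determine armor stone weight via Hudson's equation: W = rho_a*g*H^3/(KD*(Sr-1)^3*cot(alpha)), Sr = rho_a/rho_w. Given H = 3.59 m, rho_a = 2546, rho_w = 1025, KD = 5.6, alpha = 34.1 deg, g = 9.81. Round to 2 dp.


Sr = rho_a / rho_w = 2546 / 1025 = 2.483902
(Sr - 1) = 1.483902
(Sr - 1)^3 = 3.267503
cot(34.1) = 1 / tan(34.1) = 1 / 0.677051 = 1.476994
Numerator = 2546 * 9.81 * 3.59^3 = 1155608.5661
Denominator = 5.6 * 3.267503 * 1.476994 = 27.026061
W = 1155608.5661 / 27.026061
W = 42759.05 N

42759.05


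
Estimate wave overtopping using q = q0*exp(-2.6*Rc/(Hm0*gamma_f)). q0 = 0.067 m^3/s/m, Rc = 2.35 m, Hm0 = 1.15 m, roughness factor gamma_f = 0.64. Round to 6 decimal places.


q = q0 * exp(-2.6 * Rc / (Hm0 * gamma_f))
Exponent = -2.6 * 2.35 / (1.15 * 0.64)
= -2.6 * 2.35 / 0.7360
= -8.301630
exp(-8.301630) = 0.000248
q = 0.067 * 0.000248
q = 0.000017 m^3/s/m

0.000017


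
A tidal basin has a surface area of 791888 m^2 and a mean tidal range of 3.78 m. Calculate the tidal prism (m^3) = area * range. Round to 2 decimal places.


Tidal prism = Area * Tidal range
P = 791888 * 3.78
P = 2993336.64 m^3

2993336.64


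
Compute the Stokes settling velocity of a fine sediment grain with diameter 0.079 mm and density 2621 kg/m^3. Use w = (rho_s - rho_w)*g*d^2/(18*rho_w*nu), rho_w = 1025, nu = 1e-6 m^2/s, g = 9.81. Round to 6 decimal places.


w = (rho_s - rho_w) * g * d^2 / (18 * rho_w * nu)
d = 0.079 mm = 0.000079 m
rho_s - rho_w = 2621 - 1025 = 1596
Numerator = 1596 * 9.81 * (0.000079)^2 = 0.000097713839
Denominator = 18 * 1025 * 1e-6 = 0.018450
w = 0.005296 m/s

0.005296


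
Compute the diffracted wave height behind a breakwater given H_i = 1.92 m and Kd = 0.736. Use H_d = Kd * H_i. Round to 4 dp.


H_d = Kd * H_i
H_d = 0.736 * 1.92
H_d = 1.4131 m

1.4131


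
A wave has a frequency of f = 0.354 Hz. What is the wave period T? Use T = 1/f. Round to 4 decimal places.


T = 1 / f
T = 1 / 0.354
T = 2.8249 s

2.8249


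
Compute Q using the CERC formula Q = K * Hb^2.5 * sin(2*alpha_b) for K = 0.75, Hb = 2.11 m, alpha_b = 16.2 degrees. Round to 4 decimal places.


Q = K * Hb^2.5 * sin(2 * alpha_b)
Hb^2.5 = 2.11^2.5 = 6.467049
sin(2 * 16.2) = sin(32.4) = 0.535827
Q = 0.75 * 6.467049 * 0.535827
Q = 2.5989 m^3/s

2.5989


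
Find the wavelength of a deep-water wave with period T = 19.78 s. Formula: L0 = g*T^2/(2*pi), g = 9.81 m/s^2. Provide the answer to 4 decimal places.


L0 = g * T^2 / (2 * pi)
L0 = 9.81 * 19.78^2 / (2 * pi)
L0 = 9.81 * 391.2484 / 6.28319
L0 = 3838.1468 / 6.28319
L0 = 610.8600 m

610.8600


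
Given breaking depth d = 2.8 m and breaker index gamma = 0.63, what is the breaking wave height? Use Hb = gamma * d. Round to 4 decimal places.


Hb = gamma * d
Hb = 0.63 * 2.8
Hb = 1.7640 m

1.7640


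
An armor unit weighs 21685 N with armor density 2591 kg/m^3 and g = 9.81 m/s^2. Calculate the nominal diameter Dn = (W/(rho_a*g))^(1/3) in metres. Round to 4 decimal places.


V = W / (rho_a * g)
V = 21685 / (2591 * 9.81)
V = 21685 / 25417.71
V = 0.853145 m^3
Dn = V^(1/3) = 0.853145^(1/3)
Dn = 0.9484 m

0.9484


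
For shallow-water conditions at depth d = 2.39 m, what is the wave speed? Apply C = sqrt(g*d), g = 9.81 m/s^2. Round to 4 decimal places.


Using the shallow-water approximation:
C = sqrt(g * d) = sqrt(9.81 * 2.39)
C = sqrt(23.4459)
C = 4.8421 m/s

4.8421


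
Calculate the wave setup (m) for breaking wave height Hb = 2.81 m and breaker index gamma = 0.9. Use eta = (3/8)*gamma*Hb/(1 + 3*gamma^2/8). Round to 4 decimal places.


eta = (3/8) * gamma * Hb / (1 + 3*gamma^2/8)
Numerator = (3/8) * 0.9 * 2.81 = 0.948375
Denominator = 1 + 3*0.9^2/8 = 1 + 0.303750 = 1.303750
eta = 0.948375 / 1.303750
eta = 0.7274 m

0.7274


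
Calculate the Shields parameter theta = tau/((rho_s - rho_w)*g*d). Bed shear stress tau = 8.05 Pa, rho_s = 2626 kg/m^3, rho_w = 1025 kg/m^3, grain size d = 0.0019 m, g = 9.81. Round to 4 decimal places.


theta = tau / ((rho_s - rho_w) * g * d)
rho_s - rho_w = 2626 - 1025 = 1601
Denominator = 1601 * 9.81 * 0.0019 = 29.841039
theta = 8.05 / 29.841039
theta = 0.2698

0.2698


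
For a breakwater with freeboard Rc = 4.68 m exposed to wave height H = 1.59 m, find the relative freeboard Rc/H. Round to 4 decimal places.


Relative freeboard = Rc / H
= 4.68 / 1.59
= 2.9434

2.9434


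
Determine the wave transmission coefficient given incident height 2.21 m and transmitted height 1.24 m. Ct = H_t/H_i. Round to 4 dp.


Ct = H_t / H_i
Ct = 1.24 / 2.21
Ct = 0.5611

0.5611


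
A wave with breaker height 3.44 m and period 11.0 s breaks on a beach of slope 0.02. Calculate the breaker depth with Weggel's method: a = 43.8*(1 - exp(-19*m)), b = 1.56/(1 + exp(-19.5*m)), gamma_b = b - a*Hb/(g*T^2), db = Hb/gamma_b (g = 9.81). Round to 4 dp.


a = 43.8 * (1 - exp(-19 * m))
exp(-19 * 0.02) = exp(-0.3800) = 0.683861
a = 43.8 * (1 - 0.683861) = 13.846870
b = 1.56 / (1 + exp(-19.5 * m))
exp(-19.5 * 0.02) = exp(-0.3900) = 0.677057
b = 1.56 / (1 + 0.677057) = 0.930201
Hb / (g * T^2) = 3.44 / (9.81 * 11.0^2) = 3.44 / 1187.0100 = 0.00289804
gamma_b = b - a * Hb/(g*T^2) = 0.930201 - 13.846870 * 0.00289804 = 0.890072
db = Hb / gamma_b = 3.44 / 0.890072
db = 3.8649 m

3.8649


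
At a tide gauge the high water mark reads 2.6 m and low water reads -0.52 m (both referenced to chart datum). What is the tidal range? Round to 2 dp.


Tidal range = High water - Low water
Tidal range = 2.6 - (-0.52)
Tidal range = 3.12 m

3.12


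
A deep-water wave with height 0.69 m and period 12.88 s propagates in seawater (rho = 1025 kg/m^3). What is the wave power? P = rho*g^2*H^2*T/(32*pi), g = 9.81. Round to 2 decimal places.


P = rho * g^2 * H^2 * T / (32 * pi)
P = 1025 * 9.81^2 * 0.69^2 * 12.88 / (32 * pi)
P = 1025 * 96.2361 * 0.4761 * 12.88 / 100.53096
P = 6016.95 W/m

6016.95


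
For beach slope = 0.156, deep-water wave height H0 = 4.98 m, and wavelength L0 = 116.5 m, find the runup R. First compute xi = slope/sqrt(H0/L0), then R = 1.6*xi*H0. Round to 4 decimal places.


xi = slope / sqrt(H0/L0)
H0/L0 = 4.98/116.5 = 0.042747
sqrt(0.042747) = 0.206753
xi = 0.156 / 0.206753 = 0.754524
R = 1.6 * xi * H0 = 1.6 * 0.754524 * 4.98
R = 6.0120 m

6.0120


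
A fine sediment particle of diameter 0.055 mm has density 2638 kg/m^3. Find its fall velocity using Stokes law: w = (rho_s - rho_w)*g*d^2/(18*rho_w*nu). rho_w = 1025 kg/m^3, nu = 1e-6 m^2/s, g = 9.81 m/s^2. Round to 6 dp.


w = (rho_s - rho_w) * g * d^2 / (18 * rho_w * nu)
d = 0.055 mm = 0.000055 m
rho_s - rho_w = 2638 - 1025 = 1613
Numerator = 1613 * 9.81 * (0.000055)^2 = 0.000047866178
Denominator = 18 * 1025 * 1e-6 = 0.018450
w = 0.002594 m/s

0.002594


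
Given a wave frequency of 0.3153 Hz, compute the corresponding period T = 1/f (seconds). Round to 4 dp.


T = 1 / f
T = 1 / 0.3153
T = 3.1716 s

3.1716


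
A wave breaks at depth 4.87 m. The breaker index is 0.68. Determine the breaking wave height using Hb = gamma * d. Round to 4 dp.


Hb = gamma * d
Hb = 0.68 * 4.87
Hb = 3.3116 m

3.3116


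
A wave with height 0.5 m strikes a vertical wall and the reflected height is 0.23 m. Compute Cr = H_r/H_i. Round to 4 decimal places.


Cr = H_r / H_i
Cr = 0.23 / 0.5
Cr = 0.4600

0.4600


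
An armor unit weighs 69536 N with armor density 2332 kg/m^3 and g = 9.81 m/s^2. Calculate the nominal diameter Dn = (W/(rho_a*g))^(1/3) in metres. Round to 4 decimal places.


V = W / (rho_a * g)
V = 69536 / (2332 * 9.81)
V = 69536 / 22876.92
V = 3.039570 m^3
Dn = V^(1/3) = 3.039570^(1/3)
Dn = 1.4486 m

1.4486


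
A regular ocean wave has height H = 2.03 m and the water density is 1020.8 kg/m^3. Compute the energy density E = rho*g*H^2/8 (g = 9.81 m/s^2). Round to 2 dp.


E = (1/8) * rho * g * H^2
E = (1/8) * 1020.8 * 9.81 * 2.03^2
E = 0.125 * 1020.8 * 9.81 * 4.1209
E = 5158.36 J/m^2

5158.36


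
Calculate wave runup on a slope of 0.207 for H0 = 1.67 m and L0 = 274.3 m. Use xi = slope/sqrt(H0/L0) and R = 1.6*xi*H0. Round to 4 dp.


xi = slope / sqrt(H0/L0)
H0/L0 = 1.67/274.3 = 0.006088
sqrt(0.006088) = 0.078027
xi = 0.207 / 0.078027 = 2.652925
R = 1.6 * xi * H0 = 1.6 * 2.652925 * 1.67
R = 7.0886 m

7.0886


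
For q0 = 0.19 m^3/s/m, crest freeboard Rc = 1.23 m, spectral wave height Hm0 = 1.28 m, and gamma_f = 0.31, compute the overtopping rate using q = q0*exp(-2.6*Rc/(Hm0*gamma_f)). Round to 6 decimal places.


q = q0 * exp(-2.6 * Rc / (Hm0 * gamma_f))
Exponent = -2.6 * 1.23 / (1.28 * 0.31)
= -2.6 * 1.23 / 0.3968
= -8.059476
exp(-8.059476) = 0.000316
q = 0.19 * 0.000316
q = 0.000060 m^3/s/m

0.000060


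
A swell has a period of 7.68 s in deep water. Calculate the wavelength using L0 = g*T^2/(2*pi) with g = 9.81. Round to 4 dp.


L0 = g * T^2 / (2 * pi)
L0 = 9.81 * 7.68^2 / (2 * pi)
L0 = 9.81 * 58.9824 / 6.28319
L0 = 578.6173 / 6.28319
L0 = 92.0898 m

92.0898


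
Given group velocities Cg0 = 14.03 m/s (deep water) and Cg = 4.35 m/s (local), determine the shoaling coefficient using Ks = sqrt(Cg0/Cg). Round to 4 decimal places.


Ks = sqrt(Cg0 / Cg)
Ks = sqrt(14.03 / 4.35)
Ks = sqrt(3.2253)
Ks = 1.7959

1.7959


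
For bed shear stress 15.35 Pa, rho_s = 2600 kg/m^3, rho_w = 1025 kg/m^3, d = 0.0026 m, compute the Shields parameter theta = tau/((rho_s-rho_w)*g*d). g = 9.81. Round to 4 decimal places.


theta = tau / ((rho_s - rho_w) * g * d)
rho_s - rho_w = 2600 - 1025 = 1575
Denominator = 1575 * 9.81 * 0.0026 = 40.171950
theta = 15.35 / 40.171950
theta = 0.3821

0.3821


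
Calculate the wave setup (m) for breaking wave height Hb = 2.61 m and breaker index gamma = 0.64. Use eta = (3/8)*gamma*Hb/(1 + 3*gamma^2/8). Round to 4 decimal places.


eta = (3/8) * gamma * Hb / (1 + 3*gamma^2/8)
Numerator = (3/8) * 0.64 * 2.61 = 0.626400
Denominator = 1 + 3*0.64^2/8 = 1 + 0.153600 = 1.153600
eta = 0.626400 / 1.153600
eta = 0.5430 m

0.5430


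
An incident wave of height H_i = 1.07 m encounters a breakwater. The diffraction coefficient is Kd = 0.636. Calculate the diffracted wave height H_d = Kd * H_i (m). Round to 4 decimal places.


H_d = Kd * H_i
H_d = 0.636 * 1.07
H_d = 0.6805 m

0.6805


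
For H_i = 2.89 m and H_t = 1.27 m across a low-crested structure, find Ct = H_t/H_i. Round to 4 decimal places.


Ct = H_t / H_i
Ct = 1.27 / 2.89
Ct = 0.4394

0.4394


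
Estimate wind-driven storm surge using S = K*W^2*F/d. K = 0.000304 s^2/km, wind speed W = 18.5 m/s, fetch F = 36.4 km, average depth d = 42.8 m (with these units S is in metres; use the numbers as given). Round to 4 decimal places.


S = K * W^2 * F / d
W^2 = 18.5^2 = 342.25
S = 0.000304 * 342.25 * 36.4 / 42.8
Numerator = 0.000304 * 342.25 * 36.4 = 3.787202
S = 3.787202 / 42.8 = 0.0885 m

0.0885


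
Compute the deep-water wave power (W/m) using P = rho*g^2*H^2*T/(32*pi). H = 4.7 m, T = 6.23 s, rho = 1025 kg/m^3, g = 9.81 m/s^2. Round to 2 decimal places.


P = rho * g^2 * H^2 * T / (32 * pi)
P = 1025 * 9.81^2 * 4.7^2 * 6.23 / (32 * pi)
P = 1025 * 96.2361 * 22.0900 * 6.23 / 100.53096
P = 135034.83 W/m

135034.83


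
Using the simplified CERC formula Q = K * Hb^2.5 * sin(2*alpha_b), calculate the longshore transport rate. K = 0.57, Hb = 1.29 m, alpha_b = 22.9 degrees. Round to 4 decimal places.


Q = K * Hb^2.5 * sin(2 * alpha_b)
Hb^2.5 = 1.29^2.5 = 1.890054
sin(2 * 22.9) = sin(45.8) = 0.716911
Q = 0.57 * 1.890054 * 0.716911
Q = 0.7723 m^3/s

0.7723


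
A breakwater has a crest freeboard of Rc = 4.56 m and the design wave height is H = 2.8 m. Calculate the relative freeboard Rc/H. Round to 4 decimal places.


Relative freeboard = Rc / H
= 4.56 / 2.8
= 1.6286

1.6286


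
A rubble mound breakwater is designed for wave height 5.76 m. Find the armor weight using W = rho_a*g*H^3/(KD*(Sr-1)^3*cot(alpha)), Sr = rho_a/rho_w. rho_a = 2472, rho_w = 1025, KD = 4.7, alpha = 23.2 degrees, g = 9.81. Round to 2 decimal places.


Sr = rho_a / rho_w = 2472 / 1025 = 2.411707
(Sr - 1) = 1.411707
(Sr - 1)^3 = 2.813416
cot(23.2) = 1 / tan(23.2) = 1 / 0.428601 = 2.333175
Numerator = 2472 * 9.81 * 5.76^3 = 4634308.3210
Denominator = 4.7 * 2.813416 * 2.333175 = 30.851702
W = 4634308.3210 / 30.851702
W = 150212.40 N

150212.40


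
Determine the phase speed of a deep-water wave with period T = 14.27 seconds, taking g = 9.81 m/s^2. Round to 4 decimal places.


We use the deep-water celerity formula:
C = g * T / (2 * pi)
C = 9.81 * 14.27 / (2 * 3.14159...)
C = 139.988700 / 6.283185
C = 22.2799 m/s

22.2799


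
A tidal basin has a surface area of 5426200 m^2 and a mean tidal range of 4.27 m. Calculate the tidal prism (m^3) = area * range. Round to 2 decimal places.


Tidal prism = Area * Tidal range
P = 5426200 * 4.27
P = 23169874.00 m^3

23169874.00


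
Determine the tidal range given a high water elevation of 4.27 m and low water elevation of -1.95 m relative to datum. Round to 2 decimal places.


Tidal range = High water - Low water
Tidal range = 4.27 - (-1.95)
Tidal range = 6.22 m

6.22


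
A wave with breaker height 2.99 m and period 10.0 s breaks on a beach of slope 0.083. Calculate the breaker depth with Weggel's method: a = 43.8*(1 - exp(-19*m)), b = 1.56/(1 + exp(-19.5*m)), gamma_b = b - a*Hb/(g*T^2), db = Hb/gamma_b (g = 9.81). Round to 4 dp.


a = 43.8 * (1 - exp(-19 * m))
exp(-19 * 0.083) = exp(-1.5770) = 0.206594
a = 43.8 * (1 - 0.206594) = 34.751185
b = 1.56 / (1 + exp(-19.5 * m))
exp(-19.5 * 0.083) = exp(-1.6185) = 0.198196
b = 1.56 / (1 + 0.198196) = 1.301958
Hb / (g * T^2) = 2.99 / (9.81 * 10.0^2) = 2.99 / 981.0000 = 0.00304791
gamma_b = b - a * Hb/(g*T^2) = 1.301958 - 34.751185 * 0.00304791 = 1.196039
db = Hb / gamma_b = 2.99 / 1.196039
db = 2.4999 m

2.4999


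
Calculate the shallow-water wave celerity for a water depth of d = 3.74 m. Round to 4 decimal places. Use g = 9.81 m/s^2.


Using the shallow-water approximation:
C = sqrt(g * d) = sqrt(9.81 * 3.74)
C = sqrt(36.6894)
C = 6.0572 m/s

6.0572


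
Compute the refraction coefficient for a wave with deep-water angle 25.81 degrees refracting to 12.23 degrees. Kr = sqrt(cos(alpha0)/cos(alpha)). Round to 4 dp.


Kr = sqrt(cos(alpha0) / cos(alpha))
cos(25.81) = 0.900243
cos(12.23) = 0.977305
Kr = sqrt(0.900243 / 0.977305)
Kr = sqrt(0.921148)
Kr = 0.9598

0.9598


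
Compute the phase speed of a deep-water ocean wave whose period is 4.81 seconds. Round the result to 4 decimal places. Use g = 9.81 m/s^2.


We use the deep-water celerity formula:
C = g * T / (2 * pi)
C = 9.81 * 4.81 / (2 * 3.14159...)
C = 47.186100 / 6.283185
C = 7.5099 m/s

7.5099


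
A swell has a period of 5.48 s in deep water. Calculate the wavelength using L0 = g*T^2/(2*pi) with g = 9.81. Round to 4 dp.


L0 = g * T^2 / (2 * pi)
L0 = 9.81 * 5.48^2 / (2 * pi)
L0 = 9.81 * 30.0304 / 6.28319
L0 = 294.5982 / 6.28319
L0 = 46.8868 m

46.8868


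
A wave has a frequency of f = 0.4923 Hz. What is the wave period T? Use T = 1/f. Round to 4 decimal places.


T = 1 / f
T = 1 / 0.4923
T = 2.0313 s

2.0313


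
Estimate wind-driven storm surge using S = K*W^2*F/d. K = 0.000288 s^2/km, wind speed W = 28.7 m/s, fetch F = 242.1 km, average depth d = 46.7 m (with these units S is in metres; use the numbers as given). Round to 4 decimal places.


S = K * W^2 * F / d
W^2 = 28.7^2 = 823.69
S = 0.000288 * 823.69 * 242.1 / 46.7
Numerator = 0.000288 * 823.69 * 242.1 = 57.431621
S = 57.431621 / 46.7 = 1.2298 m

1.2298


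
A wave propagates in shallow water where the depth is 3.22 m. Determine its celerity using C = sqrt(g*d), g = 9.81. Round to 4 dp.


Using the shallow-water approximation:
C = sqrt(g * d) = sqrt(9.81 * 3.22)
C = sqrt(31.5882)
C = 5.6203 m/s

5.6203


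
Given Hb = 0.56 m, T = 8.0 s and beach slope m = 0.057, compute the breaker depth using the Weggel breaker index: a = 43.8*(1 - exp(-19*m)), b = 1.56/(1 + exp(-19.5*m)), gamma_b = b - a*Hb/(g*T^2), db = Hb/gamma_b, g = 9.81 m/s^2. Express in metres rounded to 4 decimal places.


a = 43.8 * (1 - exp(-19 * m))
exp(-19 * 0.057) = exp(-1.0830) = 0.338578
a = 43.8 * (1 - 0.338578) = 28.970272
b = 1.56 / (1 + exp(-19.5 * m))
exp(-19.5 * 0.057) = exp(-1.1115) = 0.329065
b = 1.56 / (1 + 0.329065) = 1.173757
Hb / (g * T^2) = 0.56 / (9.81 * 8.0^2) = 0.56 / 627.8400 = 0.00089195
gamma_b = b - a * Hb/(g*T^2) = 1.173757 - 28.970272 * 0.00089195 = 1.147918
db = Hb / gamma_b = 0.56 / 1.147918
db = 0.4878 m

0.4878


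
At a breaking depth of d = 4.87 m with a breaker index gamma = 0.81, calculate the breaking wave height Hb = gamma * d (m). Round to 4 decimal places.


Hb = gamma * d
Hb = 0.81 * 4.87
Hb = 3.9447 m

3.9447


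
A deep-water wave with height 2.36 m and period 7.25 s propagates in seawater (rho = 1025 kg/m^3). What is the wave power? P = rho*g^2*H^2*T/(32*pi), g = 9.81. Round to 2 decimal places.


P = rho * g^2 * H^2 * T / (32 * pi)
P = 1025 * 9.81^2 * 2.36^2 * 7.25 / (32 * pi)
P = 1025 * 96.2361 * 5.5696 * 7.25 / 100.53096
P = 39620.87 W/m

39620.87


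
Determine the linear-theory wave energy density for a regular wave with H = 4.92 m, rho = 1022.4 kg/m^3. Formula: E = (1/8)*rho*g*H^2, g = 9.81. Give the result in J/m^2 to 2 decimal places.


E = (1/8) * rho * g * H^2
E = (1/8) * 1022.4 * 9.81 * 4.92^2
E = 0.125 * 1022.4 * 9.81 * 24.2064
E = 30348.00 J/m^2

30348.00


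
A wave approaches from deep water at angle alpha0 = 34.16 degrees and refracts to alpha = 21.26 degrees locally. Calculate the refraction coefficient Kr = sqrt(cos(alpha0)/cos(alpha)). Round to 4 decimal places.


Kr = sqrt(cos(alpha0) / cos(alpha))
cos(34.16) = 0.827473
cos(21.26) = 0.931945
Kr = sqrt(0.827473 / 0.931945)
Kr = sqrt(0.887899)
Kr = 0.9423

0.9423


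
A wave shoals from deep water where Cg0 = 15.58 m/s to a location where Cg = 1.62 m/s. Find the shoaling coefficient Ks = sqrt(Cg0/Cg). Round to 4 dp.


Ks = sqrt(Cg0 / Cg)
Ks = sqrt(15.58 / 1.62)
Ks = sqrt(9.6173)
Ks = 3.1012

3.1012


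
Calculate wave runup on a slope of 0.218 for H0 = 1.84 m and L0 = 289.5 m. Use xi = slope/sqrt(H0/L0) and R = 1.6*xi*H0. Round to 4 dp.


xi = slope / sqrt(H0/L0)
H0/L0 = 1.84/289.5 = 0.006356
sqrt(0.006356) = 0.079723
xi = 0.218 / 0.079723 = 2.734462
R = 1.6 * xi * H0 = 1.6 * 2.734462 * 1.84
R = 8.0503 m

8.0503


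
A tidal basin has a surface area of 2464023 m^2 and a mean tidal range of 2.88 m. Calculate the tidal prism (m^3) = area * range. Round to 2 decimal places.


Tidal prism = Area * Tidal range
P = 2464023 * 2.88
P = 7096386.24 m^3

7096386.24


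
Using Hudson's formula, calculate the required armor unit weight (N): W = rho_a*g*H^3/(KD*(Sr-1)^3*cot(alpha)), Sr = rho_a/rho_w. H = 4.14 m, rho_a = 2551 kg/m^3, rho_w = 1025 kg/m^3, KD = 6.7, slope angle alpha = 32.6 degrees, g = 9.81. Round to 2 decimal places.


Sr = rho_a / rho_w = 2551 / 1025 = 2.488780
(Sr - 1) = 1.488780
(Sr - 1)^3 = 3.299833
cot(32.6) = 1 / tan(32.6) = 1 / 0.639527 = 1.563656
Numerator = 2551 * 9.81 * 4.14^3 = 1775744.5456
Denominator = 6.7 * 3.299833 * 1.563656 = 34.570697
W = 1775744.5456 / 34.570697
W = 51365.60 N

51365.60


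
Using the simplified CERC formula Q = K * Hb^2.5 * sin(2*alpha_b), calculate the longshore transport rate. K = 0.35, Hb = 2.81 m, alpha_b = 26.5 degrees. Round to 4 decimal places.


Q = K * Hb^2.5 * sin(2 * alpha_b)
Hb^2.5 = 2.81^2.5 = 13.236276
sin(2 * 26.5) = sin(53.0) = 0.798636
Q = 0.35 * 13.236276 * 0.798636
Q = 3.6998 m^3/s

3.6998


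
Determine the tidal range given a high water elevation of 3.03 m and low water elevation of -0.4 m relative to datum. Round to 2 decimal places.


Tidal range = High water - Low water
Tidal range = 3.03 - (-0.4)
Tidal range = 3.43 m

3.43


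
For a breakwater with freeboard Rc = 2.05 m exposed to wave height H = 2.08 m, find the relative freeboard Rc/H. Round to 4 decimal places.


Relative freeboard = Rc / H
= 2.05 / 2.08
= 0.9856

0.9856


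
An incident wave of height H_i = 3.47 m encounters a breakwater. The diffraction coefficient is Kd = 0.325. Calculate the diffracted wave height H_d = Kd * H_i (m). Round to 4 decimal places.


H_d = Kd * H_i
H_d = 0.325 * 3.47
H_d = 1.1278 m

1.1278


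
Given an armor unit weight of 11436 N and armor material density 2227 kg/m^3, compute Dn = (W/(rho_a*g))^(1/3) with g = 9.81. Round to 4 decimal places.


V = W / (rho_a * g)
V = 11436 / (2227 * 9.81)
V = 11436 / 21846.87
V = 0.523462 m^3
Dn = V^(1/3) = 0.523462^(1/3)
Dn = 0.8059 m

0.8059


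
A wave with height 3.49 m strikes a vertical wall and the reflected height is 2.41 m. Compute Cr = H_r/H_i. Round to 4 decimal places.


Cr = H_r / H_i
Cr = 2.41 / 3.49
Cr = 0.6905

0.6905


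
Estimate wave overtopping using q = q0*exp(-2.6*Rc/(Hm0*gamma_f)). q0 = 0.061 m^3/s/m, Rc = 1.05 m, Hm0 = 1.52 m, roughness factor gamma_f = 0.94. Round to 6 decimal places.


q = q0 * exp(-2.6 * Rc / (Hm0 * gamma_f))
Exponent = -2.6 * 1.05 / (1.52 * 0.94)
= -2.6 * 1.05 / 1.4288
= -1.910694
exp(-1.910694) = 0.147978
q = 0.061 * 0.147978
q = 0.009027 m^3/s/m

0.009027


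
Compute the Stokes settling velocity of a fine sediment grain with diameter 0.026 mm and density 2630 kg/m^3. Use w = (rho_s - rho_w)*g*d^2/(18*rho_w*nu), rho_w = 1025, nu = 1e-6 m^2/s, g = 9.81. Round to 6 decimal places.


w = (rho_s - rho_w) * g * d^2 / (18 * rho_w * nu)
d = 0.026 mm = 0.000026 m
rho_s - rho_w = 2630 - 1025 = 1605
Numerator = 1605 * 9.81 * (0.000026)^2 = 0.000010643654
Denominator = 18 * 1025 * 1e-6 = 0.018450
w = 0.000577 m/s

0.000577


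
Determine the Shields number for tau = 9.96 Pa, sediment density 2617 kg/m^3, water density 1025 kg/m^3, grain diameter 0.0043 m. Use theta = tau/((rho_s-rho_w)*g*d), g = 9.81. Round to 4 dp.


theta = tau / ((rho_s - rho_w) * g * d)
rho_s - rho_w = 2617 - 1025 = 1592
Denominator = 1592 * 9.81 * 0.0043 = 67.155336
theta = 9.96 / 67.155336
theta = 0.1483

0.1483


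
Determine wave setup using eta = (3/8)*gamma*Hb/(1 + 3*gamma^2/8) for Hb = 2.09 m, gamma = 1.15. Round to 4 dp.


eta = (3/8) * gamma * Hb / (1 + 3*gamma^2/8)
Numerator = (3/8) * 1.15 * 2.09 = 0.901312
Denominator = 1 + 3*1.15^2/8 = 1 + 0.495938 = 1.495938
eta = 0.901312 / 1.495938
eta = 0.6025 m

0.6025


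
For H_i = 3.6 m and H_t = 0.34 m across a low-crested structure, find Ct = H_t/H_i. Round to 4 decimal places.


Ct = H_t / H_i
Ct = 0.34 / 3.6
Ct = 0.0944

0.0944


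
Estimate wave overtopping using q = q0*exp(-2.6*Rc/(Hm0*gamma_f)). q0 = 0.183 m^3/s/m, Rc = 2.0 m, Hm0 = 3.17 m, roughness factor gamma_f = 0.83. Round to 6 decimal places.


q = q0 * exp(-2.6 * Rc / (Hm0 * gamma_f))
Exponent = -2.6 * 2.0 / (3.17 * 0.83)
= -2.6 * 2.0 / 2.6311
= -1.976360
exp(-1.976360) = 0.138573
q = 0.183 * 0.138573
q = 0.025359 m^3/s/m

0.025359


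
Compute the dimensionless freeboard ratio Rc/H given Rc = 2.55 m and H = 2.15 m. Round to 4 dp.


Relative freeboard = Rc / H
= 2.55 / 2.15
= 1.1860

1.1860


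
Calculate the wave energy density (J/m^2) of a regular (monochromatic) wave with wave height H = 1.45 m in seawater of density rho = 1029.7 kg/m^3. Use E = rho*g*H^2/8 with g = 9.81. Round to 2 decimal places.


E = (1/8) * rho * g * H^2
E = (1/8) * 1029.7 * 9.81 * 1.45^2
E = 0.125 * 1029.7 * 9.81 * 2.1025
E = 2654.76 J/m^2

2654.76


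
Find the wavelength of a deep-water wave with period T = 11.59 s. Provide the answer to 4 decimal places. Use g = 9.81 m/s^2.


L0 = g * T^2 / (2 * pi)
L0 = 9.81 * 11.59^2 / (2 * pi)
L0 = 9.81 * 134.3281 / 6.28319
L0 = 1317.7587 / 6.28319
L0 = 209.7278 m

209.7278


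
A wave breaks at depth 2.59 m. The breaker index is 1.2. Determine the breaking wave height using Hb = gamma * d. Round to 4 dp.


Hb = gamma * d
Hb = 1.2 * 2.59
Hb = 3.1080 m

3.1080


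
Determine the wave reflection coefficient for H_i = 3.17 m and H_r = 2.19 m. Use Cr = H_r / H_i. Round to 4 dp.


Cr = H_r / H_i
Cr = 2.19 / 3.17
Cr = 0.6909

0.6909


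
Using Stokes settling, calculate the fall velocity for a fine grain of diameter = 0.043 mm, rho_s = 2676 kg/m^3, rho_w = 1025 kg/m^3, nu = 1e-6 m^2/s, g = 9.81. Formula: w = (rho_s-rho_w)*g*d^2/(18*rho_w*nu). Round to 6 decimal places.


w = (rho_s - rho_w) * g * d^2 / (18 * rho_w * nu)
d = 0.043 mm = 0.000043 m
rho_s - rho_w = 2676 - 1025 = 1651
Numerator = 1651 * 9.81 * (0.000043)^2 = 0.000029946977
Denominator = 18 * 1025 * 1e-6 = 0.018450
w = 0.001623 m/s

0.001623


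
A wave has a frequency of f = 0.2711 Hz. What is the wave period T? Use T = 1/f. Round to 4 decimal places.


T = 1 / f
T = 1 / 0.2711
T = 3.6887 s

3.6887


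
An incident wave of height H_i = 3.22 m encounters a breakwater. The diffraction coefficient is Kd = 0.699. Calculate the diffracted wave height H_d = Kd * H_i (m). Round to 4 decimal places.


H_d = Kd * H_i
H_d = 0.699 * 3.22
H_d = 2.2508 m

2.2508


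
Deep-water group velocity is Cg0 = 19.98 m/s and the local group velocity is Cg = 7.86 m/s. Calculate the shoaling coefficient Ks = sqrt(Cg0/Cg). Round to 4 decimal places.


Ks = sqrt(Cg0 / Cg)
Ks = sqrt(19.98 / 7.86)
Ks = sqrt(2.5420)
Ks = 1.5944

1.5944


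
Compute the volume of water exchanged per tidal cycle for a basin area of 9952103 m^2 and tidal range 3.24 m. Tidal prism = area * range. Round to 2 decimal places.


Tidal prism = Area * Tidal range
P = 9952103 * 3.24
P = 32244813.72 m^3

32244813.72


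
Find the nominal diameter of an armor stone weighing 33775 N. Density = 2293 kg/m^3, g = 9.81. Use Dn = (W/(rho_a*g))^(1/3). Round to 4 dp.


V = W / (rho_a * g)
V = 33775 / (2293 * 9.81)
V = 33775 / 22494.33
V = 1.501489 m^3
Dn = V^(1/3) = 1.501489^(1/3)
Dn = 1.1451 m

1.1451


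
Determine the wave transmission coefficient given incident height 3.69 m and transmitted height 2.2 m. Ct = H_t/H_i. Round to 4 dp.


Ct = H_t / H_i
Ct = 2.2 / 3.69
Ct = 0.5962

0.5962


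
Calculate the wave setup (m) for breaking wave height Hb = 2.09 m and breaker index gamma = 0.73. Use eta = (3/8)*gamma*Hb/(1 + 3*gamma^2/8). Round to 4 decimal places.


eta = (3/8) * gamma * Hb / (1 + 3*gamma^2/8)
Numerator = (3/8) * 0.73 * 2.09 = 0.572137
Denominator = 1 + 3*0.73^2/8 = 1 + 0.199838 = 1.199838
eta = 0.572137 / 1.199838
eta = 0.4768 m

0.4768


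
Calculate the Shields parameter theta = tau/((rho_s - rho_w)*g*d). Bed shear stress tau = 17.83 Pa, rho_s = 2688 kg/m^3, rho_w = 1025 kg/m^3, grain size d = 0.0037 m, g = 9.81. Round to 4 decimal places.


theta = tau / ((rho_s - rho_w) * g * d)
rho_s - rho_w = 2688 - 1025 = 1663
Denominator = 1663 * 9.81 * 0.0037 = 60.361911
theta = 17.83 / 60.361911
theta = 0.2954

0.2954


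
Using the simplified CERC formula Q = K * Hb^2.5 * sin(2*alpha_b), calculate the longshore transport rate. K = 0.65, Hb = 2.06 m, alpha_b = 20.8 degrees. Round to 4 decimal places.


Q = K * Hb^2.5 * sin(2 * alpha_b)
Hb^2.5 = 2.06^2.5 = 6.090712
sin(2 * 20.8) = sin(41.6) = 0.663926
Q = 0.65 * 6.090712 * 0.663926
Q = 2.6285 m^3/s

2.6285


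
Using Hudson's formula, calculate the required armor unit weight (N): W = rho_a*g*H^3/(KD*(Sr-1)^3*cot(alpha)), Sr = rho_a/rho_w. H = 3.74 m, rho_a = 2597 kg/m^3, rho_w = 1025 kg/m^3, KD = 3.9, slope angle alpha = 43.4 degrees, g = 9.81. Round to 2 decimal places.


Sr = rho_a / rho_w = 2597 / 1025 = 2.533659
(Sr - 1) = 1.533659
(Sr - 1)^3 = 3.607331
cot(43.4) = 1 / tan(43.4) = 1 / 0.945653 = 1.057470
Numerator = 2597 * 9.81 * 3.74^3 = 1332771.7038
Denominator = 3.9 * 3.607331 * 1.057470 = 14.877119
W = 1332771.7038 / 14.877119
W = 89585.34 N

89585.34


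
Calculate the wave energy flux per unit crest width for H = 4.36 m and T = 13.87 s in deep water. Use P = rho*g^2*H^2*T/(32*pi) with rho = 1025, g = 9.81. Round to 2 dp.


P = rho * g^2 * H^2 * T / (32 * pi)
P = 1025 * 9.81^2 * 4.36^2 * 13.87 / (32 * pi)
P = 1025 * 96.2361 * 19.0096 * 13.87 / 100.53096
P = 258708.96 W/m

258708.96


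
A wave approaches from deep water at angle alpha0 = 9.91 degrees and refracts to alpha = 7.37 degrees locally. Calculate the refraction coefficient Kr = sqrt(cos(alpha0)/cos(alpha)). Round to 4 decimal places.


Kr = sqrt(cos(alpha0) / cos(alpha))
cos(9.91) = 0.985079
cos(7.37) = 0.991738
Kr = sqrt(0.985079 / 0.991738)
Kr = sqrt(0.993285)
Kr = 0.9966

0.9966


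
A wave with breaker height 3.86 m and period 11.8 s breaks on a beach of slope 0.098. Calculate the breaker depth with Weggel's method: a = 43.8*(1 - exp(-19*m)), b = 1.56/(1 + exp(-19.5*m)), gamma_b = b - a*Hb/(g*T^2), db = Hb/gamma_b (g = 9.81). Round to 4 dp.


a = 43.8 * (1 - exp(-19 * m))
exp(-19 * 0.098) = exp(-1.8620) = 0.155362
a = 43.8 * (1 - 0.155362) = 36.995162
b = 1.56 / (1 + exp(-19.5 * m))
exp(-19.5 * 0.098) = exp(-1.9110) = 0.147932
b = 1.56 / (1 + 0.147932) = 1.358965
Hb / (g * T^2) = 3.86 / (9.81 * 11.8^2) = 3.86 / 1365.9444 = 0.00282588
gamma_b = b - a * Hb/(g*T^2) = 1.358965 - 36.995162 * 0.00282588 = 1.254421
db = Hb / gamma_b = 3.86 / 1.254421
db = 3.0771 m

3.0771


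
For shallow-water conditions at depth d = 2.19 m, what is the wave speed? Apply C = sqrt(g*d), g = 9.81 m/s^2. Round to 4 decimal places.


Using the shallow-water approximation:
C = sqrt(g * d) = sqrt(9.81 * 2.19)
C = sqrt(21.4839)
C = 4.6351 m/s

4.6351


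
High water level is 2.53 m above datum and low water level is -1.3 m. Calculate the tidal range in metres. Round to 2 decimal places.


Tidal range = High water - Low water
Tidal range = 2.53 - (-1.3)
Tidal range = 3.83 m

3.83
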